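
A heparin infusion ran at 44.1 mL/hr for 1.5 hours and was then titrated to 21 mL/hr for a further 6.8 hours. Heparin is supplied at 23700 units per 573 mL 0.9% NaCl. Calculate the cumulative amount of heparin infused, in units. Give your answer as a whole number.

8642 units

Concentration = 23700 units ÷ 573 mL = 41.36126 units/mL
Stage 1: 44.1 mL/hr × 1.5 hr = 66.15 mL → 66.15 mL × 41.36126 units/mL = 2736.047 units
Stage 2: 21 mL/hr × 6.8 hr = 142.8 mL → 142.8 mL × 41.36126 units/mL = 5906.387 units
Total = 2736.047 + 5906.387 = 8642.435 units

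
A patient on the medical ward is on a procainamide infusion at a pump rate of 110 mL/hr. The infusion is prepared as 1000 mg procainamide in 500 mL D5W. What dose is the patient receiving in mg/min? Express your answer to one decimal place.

3.7 mg/min

Concentration = 1000 mg ÷ 500 mL = 2 mg/mL
Drug rate = 110 mL/hr × 2 mg/mL = 220 mg/hr
220 mg/hr ÷ 60 min/hr = 3.666667 mg/min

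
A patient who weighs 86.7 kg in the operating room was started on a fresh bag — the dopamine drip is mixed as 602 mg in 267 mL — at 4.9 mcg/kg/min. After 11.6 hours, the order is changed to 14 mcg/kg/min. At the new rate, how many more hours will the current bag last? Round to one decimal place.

Initial rate:
Dose = 4.9 mcg/kg/min × 86.7 kg = 424.83 mcg/min
424.83 mcg/min × 60 min/hr = 25489.8 mcg/hr
Concentration = 602 mg ÷ 267 mL = 2.254682 mg/mL = 2254.682 mcg/mL
Rate = 25489.8 mcg/hr ÷ 2254.682 mcg/mL = 11.30528 mL/hr
Volume infused so far = 11.30528 mL/hr × 11.6 hr = 131.1412 mL
Volume remaining = 267 − 131.1412 = 135.8588 mL
New rate:
Dose = 14 mcg/kg/min × 86.7 kg = 1213.8 mcg/min
1213.8 mcg/min × 60 min/hr = 72828 mcg/hr
Rate = 72828 mcg/hr ÷ 2254.682 mcg/mL = 32.30079 mL/hr
Time remaining = 135.8588 mL ÷ 32.30079 mL/hr = 4.206052 hr

4.2 hours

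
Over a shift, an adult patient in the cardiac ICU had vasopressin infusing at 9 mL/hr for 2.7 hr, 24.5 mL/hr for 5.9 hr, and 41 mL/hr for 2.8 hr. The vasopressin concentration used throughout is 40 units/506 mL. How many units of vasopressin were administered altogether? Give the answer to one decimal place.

22.4 units

Concentration = 40 units ÷ 506 mL = 0.07905138 units/mL
Stage 1: 9 mL/hr × 2.7 hr = 24.3 mL → 24.3 mL × 0.07905138 units/mL = 1.920949 units
Stage 2: 24.5 mL/hr × 5.9 hr = 144.55 mL → 144.55 mL × 0.07905138 units/mL = 11.42688 units
Stage 3: 41 mL/hr × 2.8 hr = 114.8 mL → 114.8 mL × 0.07905138 units/mL = 9.075099 units
Total = 1.920949 + 11.42688 + 9.075099 = 22.42292 units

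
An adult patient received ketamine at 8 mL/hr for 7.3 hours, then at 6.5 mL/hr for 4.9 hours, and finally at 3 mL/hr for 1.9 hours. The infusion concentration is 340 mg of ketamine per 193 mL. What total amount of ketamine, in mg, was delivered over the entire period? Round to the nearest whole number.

169 mg

Concentration = 340 mg ÷ 193 mL = 1.761658 mg/mL
Stage 1: 8 mL/hr × 7.3 hr = 58.4 mL → 58.4 mL × 1.761658 mg/mL = 102.8808 mg
Stage 2: 6.5 mL/hr × 4.9 hr = 31.85 mL → 31.85 mL × 1.761658 mg/mL = 56.10881 mg
Stage 3: 3 mL/hr × 1.9 hr = 5.7 mL → 5.7 mL × 1.761658 mg/mL = 10.04145 mg
Total = 102.8808 + 56.10881 + 10.04145 = 169.0311 mg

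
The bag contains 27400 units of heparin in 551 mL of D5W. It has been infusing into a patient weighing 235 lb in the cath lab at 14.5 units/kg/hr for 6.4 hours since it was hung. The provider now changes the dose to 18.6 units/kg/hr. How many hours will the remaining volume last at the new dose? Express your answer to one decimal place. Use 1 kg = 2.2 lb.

8.8 hours

Initial rate:
Weight = 235 lb ÷ 2.2 lb/kg = 106.8182 kg
Dose = 14.5 units/kg/hr × 106.8182 kg = 1548.864 units/hr
Concentration = 27400 units ÷ 551 mL = 49.72777 units/mL
Rate = 1548.864 units/hr ÷ 49.72777 units/mL = 31.14686 mL/hr
Volume infused so far = 31.14686 mL/hr × 6.4 hr = 199.3399 mL
Volume remaining = 551 − 199.3399 = 351.6601 mL
New rate:
Dose = 18.6 units/kg/hr × 106.8182 kg = 1986.818 units/hr
Rate = 1986.818 units/hr ÷ 49.72777 units/mL = 39.9539 mL/hr
Time remaining = 351.6601 mL ÷ 39.9539 mL/hr = 8.801647 hr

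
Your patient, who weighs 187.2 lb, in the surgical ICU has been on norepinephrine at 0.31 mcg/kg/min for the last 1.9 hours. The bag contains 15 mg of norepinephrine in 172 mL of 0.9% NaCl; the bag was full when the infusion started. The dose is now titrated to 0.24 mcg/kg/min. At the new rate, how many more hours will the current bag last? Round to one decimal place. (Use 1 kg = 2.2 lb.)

9.8 hours

Initial rate:
Weight = 187.2 lb ÷ 2.2 lb/kg = 85.09091 kg
Dose = 0.31 mcg/kg/min × 85.09091 kg = 26.37818 mcg/min
26.37818 mcg/min × 60 min/hr = 1582.691 mcg/hr
Concentration = 15 mg ÷ 172 mL = 0.0872093 mg/mL = 87.2093 mcg/mL
Rate = 1582.691 mcg/hr ÷ 87.2093 mcg/mL = 18.14819 mL/hr
Volume infused so far = 18.14819 mL/hr × 1.9 hr = 34.48156 mL
Volume remaining = 172 − 34.48156 = 137.5184 mL
New rate:
Dose = 0.24 mcg/kg/min × 85.09091 kg = 20.42182 mcg/min
20.42182 mcg/min × 60 min/hr = 1225.309 mcg/hr
Rate = 1225.309 mcg/hr ÷ 87.2093 mcg/mL = 14.05021 mL/hr
Time remaining = 137.5184 mL ÷ 14.05021 mL/hr = 9.787642 hr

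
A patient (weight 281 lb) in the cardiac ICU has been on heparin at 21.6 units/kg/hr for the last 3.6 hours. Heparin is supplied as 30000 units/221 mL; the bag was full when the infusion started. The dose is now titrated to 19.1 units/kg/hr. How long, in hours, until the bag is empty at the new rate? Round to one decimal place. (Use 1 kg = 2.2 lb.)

8.2 hours

Initial rate:
Weight = 281 lb ÷ 2.2 lb/kg = 127.7273 kg
Dose = 21.6 units/kg/hr × 127.7273 kg = 2758.909 units/hr
Concentration = 30000 units ÷ 221 mL = 135.7466 units/mL
Rate = 2758.909 units/hr ÷ 135.7466 units/mL = 20.32396 mL/hr
Volume infused so far = 20.32396 mL/hr × 3.6 hr = 73.16627 mL
Volume remaining = 221 − 73.16627 = 147.8337 mL
New rate:
Dose = 19.1 units/kg/hr × 127.7273 kg = 2439.591 units/hr
Rate = 2439.591 units/hr ÷ 135.7466 units/mL = 17.97165 mL/hr
Time remaining = 147.8337 mL ÷ 17.97165 mL/hr = 8.22594 hr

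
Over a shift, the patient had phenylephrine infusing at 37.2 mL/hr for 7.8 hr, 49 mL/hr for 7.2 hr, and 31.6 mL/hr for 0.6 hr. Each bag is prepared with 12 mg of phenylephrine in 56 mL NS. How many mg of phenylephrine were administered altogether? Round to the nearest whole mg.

Concentration = 12 mg ÷ 56 mL = 0.2142857 mg/mL
Stage 1: 37.2 mL/hr × 7.8 hr = 290.16 mL → 290.16 mL × 0.2142857 mg/mL = 62.17714 mg
Stage 2: 49 mL/hr × 7.2 hr = 352.8 mL → 352.8 mL × 0.2142857 mg/mL = 75.6 mg
Stage 3: 31.6 mL/hr × 0.6 hr = 18.96 mL → 18.96 mL × 0.2142857 mg/mL = 4.062857 mg
Total = 62.17714 + 75.6 + 4.062857 = 141.84 mg

142 mg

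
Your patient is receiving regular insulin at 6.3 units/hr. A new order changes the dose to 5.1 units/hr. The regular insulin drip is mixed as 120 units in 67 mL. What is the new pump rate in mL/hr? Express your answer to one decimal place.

Concentration = 120 units ÷ 67 mL = 1.791045 units/mL
Rate = 5.1 units/hr ÷ 1.791045 units/mL = 2.8475 mL/hr

2.8 mL/hr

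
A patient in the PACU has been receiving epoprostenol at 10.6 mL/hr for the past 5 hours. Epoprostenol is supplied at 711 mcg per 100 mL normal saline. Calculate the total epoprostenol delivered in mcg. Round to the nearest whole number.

Concentration = 711 mcg ÷ 100 mL = 7.11 mcg/mL = 7110 ng/mL
Drug rate = 10.6 mL/hr × 7110 ng/mL = 75366 ng/hr
Total = 75366 ng/hr × 5 hr = 376830 ng = 376.83 mcg

377 mcg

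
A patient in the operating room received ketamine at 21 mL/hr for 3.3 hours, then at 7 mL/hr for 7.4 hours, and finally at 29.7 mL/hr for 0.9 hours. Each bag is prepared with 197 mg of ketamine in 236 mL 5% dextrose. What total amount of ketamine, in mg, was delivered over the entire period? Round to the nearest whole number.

Concentration = 197 mg ÷ 236 mL = 0.8347458 mg/mL
Stage 1: 21 mL/hr × 3.3 hr = 69.3 mL → 69.3 mL × 0.8347458 mg/mL = 57.84788 mg
Stage 2: 7 mL/hr × 7.4 hr = 51.8 mL → 51.8 mL × 0.8347458 mg/mL = 43.23983 mg
Stage 3: 29.7 mL/hr × 0.9 hr = 26.73 mL → 26.73 mL × 0.8347458 mg/mL = 22.31275 mg
Total = 57.84788 + 43.23983 + 22.31275 = 123.4005 mg

123 mg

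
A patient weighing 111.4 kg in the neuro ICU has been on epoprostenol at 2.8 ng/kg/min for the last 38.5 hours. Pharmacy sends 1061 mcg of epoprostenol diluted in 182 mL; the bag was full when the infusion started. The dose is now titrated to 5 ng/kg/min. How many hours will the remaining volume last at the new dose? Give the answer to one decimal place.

10.2 hours

Initial rate:
Dose = 2.8 ng/kg/min × 111.4 kg = 311.92 ng/min
311.92 ng/min × 60 min/hr = 18715.2 ng/hr
Concentration = 1061 mcg ÷ 182 mL = 5.82967 mcg/mL = 5829.67 ng/mL
Rate = 18715.2 ng/hr ÷ 5829.67 ng/mL = 3.210336 mL/hr
Volume infused so far = 3.210336 mL/hr × 38.5 hr = 123.5979 mL
Volume remaining = 182 − 123.5979 = 58.40207 mL
New rate:
Dose = 5 ng/kg/min × 111.4 kg = 557 ng/min
557 ng/min × 60 min/hr = 33420 ng/hr
Rate = 33420 ng/hr ÷ 5829.67 ng/mL = 5.732743 mL/hr
Time remaining = 58.40207 mL ÷ 5.732743 mL/hr = 10.18746 hr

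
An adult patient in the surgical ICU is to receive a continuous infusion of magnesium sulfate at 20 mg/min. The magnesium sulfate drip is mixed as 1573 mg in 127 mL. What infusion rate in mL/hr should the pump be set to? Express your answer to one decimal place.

20 mg/min × 60 min/hr = 1200 mg/hr
Concentration = 1573 mg ÷ 127 mL = 12.38583 mg/mL
Rate = 1200 mg/hr ÷ 12.38583 mg/mL = 96.88493 mL/hr

96.9 mL/hr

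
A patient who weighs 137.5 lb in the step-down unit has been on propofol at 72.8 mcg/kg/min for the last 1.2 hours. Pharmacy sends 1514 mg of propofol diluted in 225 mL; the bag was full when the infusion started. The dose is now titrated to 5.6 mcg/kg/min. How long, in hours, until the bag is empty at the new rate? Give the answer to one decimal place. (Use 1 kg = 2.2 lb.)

56.5 hours

Initial rate:
Weight = 137.5 lb ÷ 2.2 lb/kg = 62.5 kg
Dose = 72.8 mcg/kg/min × 62.5 kg = 4550 mcg/min
4550 mcg/min × 60 min/hr = 273000 mcg/hr
Concentration = 1514 mg ÷ 225 mL = 6.728889 mg/mL = 6728.889 mcg/mL
Rate = 273000 mcg/hr ÷ 6728.889 mcg/mL = 40.57133 mL/hr
Volume infused so far = 40.57133 mL/hr × 1.2 hr = 48.6856 mL
Volume remaining = 225 − 48.6856 = 176.3144 mL
New rate:
Dose = 5.6 mcg/kg/min × 62.5 kg = 350 mcg/min
350 mcg/min × 60 min/hr = 21000 mcg/hr
Rate = 21000 mcg/hr ÷ 6728.889 mcg/mL = 3.120872 mL/hr
Time remaining = 176.3144 mL ÷ 3.120872 mL/hr = 56.49524 hr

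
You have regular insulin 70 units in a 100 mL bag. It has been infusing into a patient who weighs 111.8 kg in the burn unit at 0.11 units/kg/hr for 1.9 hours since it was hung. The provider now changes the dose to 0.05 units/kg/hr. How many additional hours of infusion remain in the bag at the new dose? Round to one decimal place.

8.3 hours

Initial rate:
Dose = 0.11 units/kg/hr × 111.8 kg = 12.298 units/hr
Concentration = 70 units ÷ 100 mL = 0.7 units/mL
Rate = 12.298 units/hr ÷ 0.7 units/mL = 17.56857 mL/hr
Volume infused so far = 17.56857 mL/hr × 1.9 hr = 33.38029 mL
Volume remaining = 100 − 33.38029 = 66.61971 mL
New rate:
Dose = 0.05 units/kg/hr × 111.8 kg = 5.59 units/hr
Rate = 5.59 units/hr ÷ 0.7 units/mL = 7.985714 mL/hr
Time remaining = 66.61971 mL ÷ 7.985714 mL/hr = 8.342361 hr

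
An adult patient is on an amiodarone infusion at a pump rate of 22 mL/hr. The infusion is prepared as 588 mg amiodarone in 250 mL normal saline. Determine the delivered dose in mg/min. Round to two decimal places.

0.86 mg/min

Concentration = 588 mg ÷ 250 mL = 2.352 mg/mL
Drug rate = 22 mL/hr × 2.352 mg/mL = 51.744 mg/hr
51.744 mg/hr ÷ 60 min/hr = 0.8624 mg/min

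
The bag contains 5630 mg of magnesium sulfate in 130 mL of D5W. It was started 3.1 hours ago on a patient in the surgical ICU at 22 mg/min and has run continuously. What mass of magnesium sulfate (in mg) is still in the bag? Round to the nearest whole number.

1538 mg

22 mg/min × 60 min/hr = 1320 mg/hr
Concentration = 5630 mg ÷ 130 mL = 43.30769 mg/mL
Rate = 1320 mg/hr ÷ 43.30769 mg/mL = 30.47957 mL/hr
Volume infused = 30.47957 mL/hr × 3.1 hr = 94.48668 mL
Volume remaining = 130 − 94.48668 = 35.51332 mL
Drug remaining = 35.51332 mL × 43.30769 mg/mL = 1538 mg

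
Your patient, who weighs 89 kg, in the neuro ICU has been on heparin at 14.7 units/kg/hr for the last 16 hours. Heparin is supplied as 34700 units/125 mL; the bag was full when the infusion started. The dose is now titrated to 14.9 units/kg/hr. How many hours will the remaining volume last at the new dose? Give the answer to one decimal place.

10.4 hours

Initial rate:
Dose = 14.7 units/kg/hr × 89 kg = 1308.3 units/hr
Concentration = 34700 units ÷ 125 mL = 277.6 units/mL
Rate = 1308.3 units/hr ÷ 277.6 units/mL = 4.712896 mL/hr
Volume infused so far = 4.712896 mL/hr × 16 hr = 75.40634 mL
Volume remaining = 125 − 75.40634 = 49.59366 mL
New rate:
Dose = 14.9 units/kg/hr × 89 kg = 1326.1 units/hr
Rate = 1326.1 units/hr ÷ 277.6 units/mL = 4.777017 mL/hr
Time remaining = 49.59366 mL ÷ 4.777017 mL/hr = 10.38172 hr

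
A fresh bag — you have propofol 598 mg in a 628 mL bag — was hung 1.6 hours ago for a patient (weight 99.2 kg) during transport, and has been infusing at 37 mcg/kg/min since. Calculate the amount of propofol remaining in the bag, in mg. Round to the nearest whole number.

246 mg

Dose = 37 mcg/kg/min × 99.2 kg = 3670.4 mcg/min
3670.4 mcg/min × 60 min/hr = 220224 mcg/hr
Concentration = 598 mg ÷ 628 mL = 0.9522293 mg/mL = 952.2293 mcg/mL
Rate = 220224 mcg/hr ÷ 952.2293 mcg/mL = 231.272 mL/hr
Volume infused = 231.272 mL/hr × 1.6 hr = 370.0352 mL
Volume remaining = 628 − 370.0352 = 257.9648 mL
Drug remaining = 257.9648 mL × 952.2293 mcg/mL = 245641.6 mcg = 245.6416 mg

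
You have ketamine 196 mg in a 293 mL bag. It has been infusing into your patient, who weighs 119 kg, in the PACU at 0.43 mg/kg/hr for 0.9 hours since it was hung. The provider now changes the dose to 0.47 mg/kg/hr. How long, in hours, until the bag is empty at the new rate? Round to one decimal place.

2.7 hours

Initial rate:
Dose = 0.43 mg/kg/hr × 119 kg = 51.17 mg/hr
Concentration = 196 mg ÷ 293 mL = 0.668942 mg/mL
Rate = 51.17 mg/hr ÷ 0.668942 mg/mL = 76.49393 mL/hr
Volume infused so far = 76.49393 mL/hr × 0.9 hr = 68.84454 mL
Volume remaining = 293 − 68.84454 = 224.1555 mL
New rate:
Dose = 0.47 mg/kg/hr × 119 kg = 55.93 mg/hr
Rate = 55.93 mg/hr ÷ 0.668942 mg/mL = 83.60964 mL/hr
Time remaining = 224.1555 mL ÷ 83.60964 mL/hr = 2.680976 hr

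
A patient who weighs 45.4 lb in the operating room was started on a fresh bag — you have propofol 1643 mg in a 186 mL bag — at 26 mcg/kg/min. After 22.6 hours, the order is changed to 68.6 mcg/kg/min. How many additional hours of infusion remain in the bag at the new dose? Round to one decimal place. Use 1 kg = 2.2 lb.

10.8 hours

Initial rate:
Weight = 45.4 lb ÷ 2.2 lb/kg = 20.63636 kg
Dose = 26 mcg/kg/min × 20.63636 kg = 536.5455 mcg/min
536.5455 mcg/min × 60 min/hr = 32192.73 mcg/hr
Concentration = 1643 mg ÷ 186 mL = 8.833333 mg/mL = 8833.333 mcg/mL
Rate = 32192.73 mcg/hr ÷ 8833.333 mcg/mL = 3.64446 mL/hr
Volume infused so far = 3.64446 mL/hr × 22.6 hr = 82.36479 mL
Volume remaining = 186 − 82.36479 = 103.6352 mL
New rate:
Dose = 68.6 mcg/kg/min × 20.63636 kg = 1415.655 mcg/min
1415.655 mcg/min × 60 min/hr = 84939.27 mcg/hr
Rate = 84939.27 mcg/hr ÷ 8833.333 mcg/mL = 9.615767 mL/hr
Time remaining = 103.6352 mL ÷ 9.615767 mL/hr = 10.77763 hr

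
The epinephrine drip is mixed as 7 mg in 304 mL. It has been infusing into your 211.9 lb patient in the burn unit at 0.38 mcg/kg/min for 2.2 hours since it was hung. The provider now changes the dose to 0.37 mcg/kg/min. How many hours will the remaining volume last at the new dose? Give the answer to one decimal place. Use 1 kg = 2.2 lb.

1.0 hours

Initial rate:
Weight = 211.9 lb ÷ 2.2 lb/kg = 96.31818 kg
Dose = 0.38 mcg/kg/min × 96.31818 kg = 36.60091 mcg/min
36.60091 mcg/min × 60 min/hr = 2196.055 mcg/hr
Concentration = 7 mg ÷ 304 mL = 0.02302632 mg/mL = 23.02632 mcg/mL
Rate = 2196.055 mcg/hr ÷ 23.02632 mcg/mL = 95.37151 mL/hr
Volume infused so far = 95.37151 mL/hr × 2.2 hr = 209.8173 mL
Volume remaining = 304 − 209.8173 = 94.18267 mL
New rate:
Dose = 0.37 mcg/kg/min × 96.31818 kg = 35.63773 mcg/min
35.63773 mcg/min × 60 min/hr = 2138.264 mcg/hr
Rate = 2138.264 mcg/hr ÷ 23.02632 mcg/mL = 92.86174 mL/hr
Time remaining = 94.18267 mL ÷ 92.86174 mL/hr = 1.014225 hr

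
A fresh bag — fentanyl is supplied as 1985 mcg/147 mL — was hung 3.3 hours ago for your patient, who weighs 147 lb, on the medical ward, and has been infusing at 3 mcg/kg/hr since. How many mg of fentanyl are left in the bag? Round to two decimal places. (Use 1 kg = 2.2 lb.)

1.32 mg

Weight = 147 lb ÷ 2.2 lb/kg = 66.81818 kg
Dose = 3 mcg/kg/hr × 66.81818 kg = 200.4545 mcg/hr
Concentration = 1985 mcg ÷ 147 mL = 13.5034 mcg/mL
Rate = 200.4545 mcg/hr ÷ 13.5034 mcg/mL = 14.84474 mL/hr
Volume infused = 14.84474 mL/hr × 3.3 hr = 48.98766 mL
Volume remaining = 147 − 48.98766 = 98.01234 mL
Drug remaining = 98.01234 mL × 13.5034 mcg/mL = 1323.5 mcg = 1.3235 mg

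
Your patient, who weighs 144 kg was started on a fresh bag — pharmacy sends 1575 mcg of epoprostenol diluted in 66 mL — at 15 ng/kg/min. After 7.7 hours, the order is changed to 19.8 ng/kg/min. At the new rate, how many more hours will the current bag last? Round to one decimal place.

3.4 hours

Initial rate:
Dose = 15 ng/kg/min × 144 kg = 2160 ng/min
2160 ng/min × 60 min/hr = 129600 ng/hr
Concentration = 1575 mcg ÷ 66 mL = 23.86364 mcg/mL = 23863.64 ng/mL
Rate = 129600 ng/hr ÷ 23863.64 ng/mL = 5.430857 mL/hr
Volume infused so far = 5.430857 mL/hr × 7.7 hr = 41.8176 mL
Volume remaining = 66 − 41.8176 = 24.1824 mL
New rate:
Dose = 19.8 ng/kg/min × 144 kg = 2851.2 ng/min
2851.2 ng/min × 60 min/hr = 171072 ng/hr
Rate = 171072 ng/hr ÷ 23863.64 ng/mL = 7.168731 mL/hr
Time remaining = 24.1824 mL ÷ 7.168731 mL/hr = 3.373316 hr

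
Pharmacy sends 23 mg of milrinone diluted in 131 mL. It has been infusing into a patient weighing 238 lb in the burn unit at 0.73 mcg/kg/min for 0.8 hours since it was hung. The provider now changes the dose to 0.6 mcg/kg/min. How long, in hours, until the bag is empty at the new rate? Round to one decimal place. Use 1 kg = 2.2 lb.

4.9 hours

Initial rate:
Weight = 238 lb ÷ 2.2 lb/kg = 108.1818 kg
Dose = 0.73 mcg/kg/min × 108.1818 kg = 78.97273 mcg/min
78.97273 mcg/min × 60 min/hr = 4738.364 mcg/hr
Concentration = 23 mg ÷ 131 mL = 0.1755725 mg/mL = 175.5725 mcg/mL
Rate = 4738.364 mcg/hr ÷ 175.5725 mcg/mL = 26.98807 mL/hr
Volume infused so far = 26.98807 mL/hr × 0.8 hr = 21.59046 mL
Volume remaining = 131 − 21.59046 = 109.4095 mL
New rate:
Dose = 0.6 mcg/kg/min × 108.1818 kg = 64.90909 mcg/min
64.90909 mcg/min × 60 min/hr = 3894.545 mcg/hr
Rate = 3894.545 mcg/hr ÷ 175.5725 mcg/mL = 22.18198 mL/hr
Time remaining = 109.4095 mL ÷ 22.18198 mL/hr = 4.932362 hr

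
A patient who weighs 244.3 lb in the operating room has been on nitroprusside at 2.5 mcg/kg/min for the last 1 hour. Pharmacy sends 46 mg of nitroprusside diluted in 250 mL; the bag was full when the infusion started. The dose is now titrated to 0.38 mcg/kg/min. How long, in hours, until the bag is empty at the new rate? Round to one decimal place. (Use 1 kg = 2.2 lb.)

Initial rate:
Weight = 244.3 lb ÷ 2.2 lb/kg = 111.0455 kg
Dose = 2.5 mcg/kg/min × 111.0455 kg = 277.6136 mcg/min
277.6136 mcg/min × 60 min/hr = 16656.82 mcg/hr
Concentration = 46 mg ÷ 250 mL = 0.184 mg/mL = 184 mcg/mL
Rate = 16656.82 mcg/hr ÷ 184 mcg/mL = 90.52619 mL/hr
Volume infused so far = 90.52619 mL/hr × 1 hr = 90.52619 mL
Volume remaining = 250 − 90.52619 = 159.4738 mL
New rate:
Dose = 0.38 mcg/kg/min × 111.0455 kg = 42.19727 mcg/min
42.19727 mcg/min × 60 min/hr = 2531.836 mcg/hr
Rate = 2531.836 mcg/hr ÷ 184 mcg/mL = 13.75998 mL/hr
Time remaining = 159.4738 mL ÷ 13.75998 mL/hr = 11.58968 hr

11.6 hours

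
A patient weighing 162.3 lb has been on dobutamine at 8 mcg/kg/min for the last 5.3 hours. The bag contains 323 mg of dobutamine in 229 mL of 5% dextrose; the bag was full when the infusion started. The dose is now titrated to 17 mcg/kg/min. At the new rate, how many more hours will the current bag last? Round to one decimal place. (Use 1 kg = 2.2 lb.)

1.8 hours

Initial rate:
Weight = 162.3 lb ÷ 2.2 lb/kg = 73.77273 kg
Dose = 8 mcg/kg/min × 73.77273 kg = 590.1818 mcg/min
590.1818 mcg/min × 60 min/hr = 35410.91 mcg/hr
Concentration = 323 mg ÷ 229 mL = 1.41048 mg/mL = 1410.48 mcg/mL
Rate = 35410.91 mcg/hr ÷ 1410.48 mcg/mL = 25.10557 mL/hr
Volume infused so far = 25.10557 mL/hr × 5.3 hr = 133.0595 mL
Volume remaining = 229 − 133.0595 = 95.94049 mL
New rate:
Dose = 17 mcg/kg/min × 73.77273 kg = 1254.136 mcg/min
1254.136 mcg/min × 60 min/hr = 75248.18 mcg/hr
Rate = 75248.18 mcg/hr ÷ 1410.48 mcg/mL = 53.34933 mL/hr
Time remaining = 95.94049 mL ÷ 53.34933 mL/hr = 1.798345 hr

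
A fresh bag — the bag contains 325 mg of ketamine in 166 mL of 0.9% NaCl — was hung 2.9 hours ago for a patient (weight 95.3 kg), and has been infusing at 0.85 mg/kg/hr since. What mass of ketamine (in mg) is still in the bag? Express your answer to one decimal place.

Dose = 0.85 mg/kg/hr × 95.3 kg = 81.005 mg/hr
Concentration = 325 mg ÷ 166 mL = 1.957831 mg/mL
Rate = 81.005 mg/hr ÷ 1.957831 mg/mL = 41.37486 mL/hr
Volume infused = 41.37486 mL/hr × 2.9 hr = 119.9871 mL
Volume remaining = 166 − 119.9871 = 46.0129 mL
Drug remaining = 46.0129 mL × 1.957831 mg/mL = 90.0855 mg

90.1 mg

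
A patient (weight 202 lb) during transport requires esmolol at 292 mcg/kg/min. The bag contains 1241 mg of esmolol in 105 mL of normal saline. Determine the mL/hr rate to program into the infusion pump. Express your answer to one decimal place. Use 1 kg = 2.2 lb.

136.1 mL/hr

Weight = 202 lb ÷ 2.2 lb/kg = 91.81818 kg
Dose = 292 mcg/kg/min × 91.81818 kg = 26810.91 mcg/min
26810.91 mcg/min × 60 min/hr = 1608655 mcg/hr
Concentration = 1241 mg ÷ 105 mL = 11.81905 mg/mL = 11819.05 mcg/mL
Rate = 1608655 mcg/hr ÷ 11819.05 mcg/mL = 136.107 mL/hr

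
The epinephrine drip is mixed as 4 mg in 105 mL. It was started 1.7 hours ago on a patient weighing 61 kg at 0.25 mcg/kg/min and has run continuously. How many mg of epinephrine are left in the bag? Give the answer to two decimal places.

2.44 mg

Dose = 0.25 mcg/kg/min × 61 kg = 15.25 mcg/min
15.25 mcg/min × 60 min/hr = 915 mcg/hr
Concentration = 4 mg ÷ 105 mL = 0.03809524 mg/mL = 38.09524 mcg/mL
Rate = 915 mcg/hr ÷ 38.09524 mcg/mL = 24.01875 mL/hr
Volume infused = 24.01875 mL/hr × 1.7 hr = 40.83187 mL
Volume remaining = 105 − 40.83187 = 64.16813 mL
Drug remaining = 64.16813 mL × 38.09524 mcg/mL = 2444.5 mcg = 2.4445 mg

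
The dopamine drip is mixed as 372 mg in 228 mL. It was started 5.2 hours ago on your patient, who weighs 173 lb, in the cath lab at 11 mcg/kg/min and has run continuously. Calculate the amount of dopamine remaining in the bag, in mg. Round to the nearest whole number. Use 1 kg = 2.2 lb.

102 mg

Weight = 173 lb ÷ 2.2 lb/kg = 78.63636 kg
Dose = 11 mcg/kg/min × 78.63636 kg = 865 mcg/min
865 mcg/min × 60 min/hr = 51900 mcg/hr
Concentration = 372 mg ÷ 228 mL = 1.631579 mg/mL = 1631.579 mcg/mL
Rate = 51900 mcg/hr ÷ 1631.579 mcg/mL = 31.80968 mL/hr
Volume infused = 31.80968 mL/hr × 5.2 hr = 165.4103 mL
Volume remaining = 228 − 165.4103 = 62.58968 mL
Drug remaining = 62.58968 mL × 1631.579 mcg/mL = 102120 mcg = 102.12 mg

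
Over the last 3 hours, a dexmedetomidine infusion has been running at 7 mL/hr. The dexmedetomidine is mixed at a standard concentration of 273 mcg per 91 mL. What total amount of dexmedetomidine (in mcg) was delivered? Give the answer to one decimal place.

Concentration = 273 mcg ÷ 91 mL = 3 mcg/mL
Drug rate = 7 mL/hr × 3 mcg/mL = 21 mcg/hr
Total = 21 mcg/hr × 3 hr = 63 mcg

63.0 mcg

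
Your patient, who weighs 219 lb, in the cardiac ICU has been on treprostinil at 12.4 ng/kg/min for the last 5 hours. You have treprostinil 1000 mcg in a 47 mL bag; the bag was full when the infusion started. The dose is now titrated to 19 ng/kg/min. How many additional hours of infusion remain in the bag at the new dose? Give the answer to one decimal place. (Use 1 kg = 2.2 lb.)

5.5 hours

Initial rate:
Weight = 219 lb ÷ 2.2 lb/kg = 99.54545 kg
Dose = 12.4 ng/kg/min × 99.54545 kg = 1234.364 ng/min
1234.364 ng/min × 60 min/hr = 74061.82 ng/hr
Concentration = 1000 mcg ÷ 47 mL = 21.2766 mcg/mL = 21276.6 ng/mL
Rate = 74061.82 ng/hr ÷ 21276.6 ng/mL = 3.480905 mL/hr
Volume infused so far = 3.480905 mL/hr × 5 hr = 17.40453 mL
Volume remaining = 47 − 17.40453 = 29.59547 mL
New rate:
Dose = 19 ng/kg/min × 99.54545 kg = 1891.364 ng/min
1891.364 ng/min × 60 min/hr = 113481.8 ng/hr
Rate = 113481.8 ng/hr ÷ 21276.6 ng/mL = 5.333645 mL/hr
Time remaining = 29.59547 mL ÷ 5.333645 mL/hr = 5.548826 hr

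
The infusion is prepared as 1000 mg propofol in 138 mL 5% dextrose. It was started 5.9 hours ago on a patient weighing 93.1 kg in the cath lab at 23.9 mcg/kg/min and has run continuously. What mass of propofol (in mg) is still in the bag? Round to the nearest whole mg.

Dose = 23.9 mcg/kg/min × 93.1 kg = 2225.09 mcg/min
2225.09 mcg/min × 60 min/hr = 133505.4 mcg/hr
Concentration = 1000 mg ÷ 138 mL = 7.246377 mg/mL = 7246.377 mcg/mL
Rate = 133505.4 mcg/hr ÷ 7246.377 mcg/mL = 18.42375 mL/hr
Volume infused = 18.42375 mL/hr × 5.9 hr = 108.7001 mL
Volume remaining = 138 − 108.7001 = 29.2999 mL
Drug remaining = 29.2999 mL × 7246.377 mcg/mL = 212318.1 mcg = 212.3181 mg

212 mg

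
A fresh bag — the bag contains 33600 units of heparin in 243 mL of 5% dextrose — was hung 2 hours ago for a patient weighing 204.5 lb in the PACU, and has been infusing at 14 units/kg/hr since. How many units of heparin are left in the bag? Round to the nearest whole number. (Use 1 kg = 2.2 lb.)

30997 units

Weight = 204.5 lb ÷ 2.2 lb/kg = 92.95455 kg
Dose = 14 units/kg/hr × 92.95455 kg = 1301.364 units/hr
Concentration = 33600 units ÷ 243 mL = 138.2716 units/mL
Rate = 1301.364 units/hr ÷ 138.2716 units/mL = 9.411648 mL/hr
Volume infused = 9.411648 mL/hr × 2 hr = 18.8233 mL
Volume remaining = 243 − 18.8233 = 224.1767 mL
Drug remaining = 224.1767 mL × 138.2716 units/mL = 30997.27 units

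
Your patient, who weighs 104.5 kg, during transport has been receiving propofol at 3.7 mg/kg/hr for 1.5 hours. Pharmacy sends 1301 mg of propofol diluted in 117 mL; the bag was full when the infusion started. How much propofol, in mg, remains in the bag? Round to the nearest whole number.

721 mg

Dose = 3.7 mg/kg/hr × 104.5 kg = 386.65 mg/hr
Concentration = 1301 mg ÷ 117 mL = 11.11966 mg/mL
Rate = 386.65 mg/hr ÷ 11.11966 mg/mL = 34.77175 mL/hr
Volume infused = 34.77175 mL/hr × 1.5 hr = 52.15763 mL
Volume remaining = 117 − 52.15763 = 64.84237 mL
Drug remaining = 64.84237 mL × 11.11966 mg/mL = 721.025 mg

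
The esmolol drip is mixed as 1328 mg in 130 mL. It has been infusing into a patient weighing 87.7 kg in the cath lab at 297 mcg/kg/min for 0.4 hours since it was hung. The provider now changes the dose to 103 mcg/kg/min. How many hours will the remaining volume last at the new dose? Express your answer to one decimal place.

1.3 hours

Initial rate:
Dose = 297 mcg/kg/min × 87.7 kg = 26046.9 mcg/min
26046.9 mcg/min × 60 min/hr = 1562814 mcg/hr
Concentration = 1328 mg ÷ 130 mL = 10.21538 mg/mL = 10215.38 mcg/mL
Rate = 1562814 mcg/hr ÷ 10215.38 mcg/mL = 152.9863 mL/hr
Volume infused so far = 152.9863 mL/hr × 0.4 hr = 61.19452 mL
Volume remaining = 130 − 61.19452 = 68.80548 mL
New rate:
Dose = 103 mcg/kg/min × 87.7 kg = 9033.1 mcg/min
9033.1 mcg/min × 60 min/hr = 541986 mcg/hr
Rate = 541986 mcg/hr ÷ 10215.38 mcg/mL = 53.05586 mL/hr
Time remaining = 68.80548 mL ÷ 53.05586 mL/hr = 1.29685 hr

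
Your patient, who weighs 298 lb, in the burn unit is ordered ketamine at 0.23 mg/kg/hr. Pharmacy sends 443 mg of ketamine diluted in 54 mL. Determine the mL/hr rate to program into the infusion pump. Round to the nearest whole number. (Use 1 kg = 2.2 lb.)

Weight = 298 lb ÷ 2.2 lb/kg = 135.4545 kg
Dose = 0.23 mg/kg/hr × 135.4545 kg = 31.15455 mg/hr
Concentration = 443 mg ÷ 54 mL = 8.203704 mg/mL
Rate = 31.15455 mg/hr ÷ 8.203704 mg/mL = 3.79762 mL/hr

4 mL/hr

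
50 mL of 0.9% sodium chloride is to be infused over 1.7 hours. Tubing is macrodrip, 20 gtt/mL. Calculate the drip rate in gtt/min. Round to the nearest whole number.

10 gtt/min

50 mL ÷ (1.7 hr × 60 = 102 min) = 0.4901961 mL/min
0.4901961 mL/min × 20 gtt/mL = 9.803922 gtt/min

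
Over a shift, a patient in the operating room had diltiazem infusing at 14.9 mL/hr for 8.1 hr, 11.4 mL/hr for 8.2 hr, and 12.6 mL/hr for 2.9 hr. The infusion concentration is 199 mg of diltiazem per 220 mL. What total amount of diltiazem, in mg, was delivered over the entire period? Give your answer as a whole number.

227 mg

Concentration = 199 mg ÷ 220 mL = 0.9045455 mg/mL
Stage 1: 14.9 mL/hr × 8.1 hr = 120.69 mL → 120.69 mL × 0.9045455 mg/mL = 109.1696 mg
Stage 2: 11.4 mL/hr × 8.2 hr = 93.48 mL → 93.48 mL × 0.9045455 mg/mL = 84.55691 mg
Stage 3: 12.6 mL/hr × 2.9 hr = 36.54 mL → 36.54 mL × 0.9045455 mg/mL = 33.05209 mg
Total = 109.1696 + 84.55691 + 33.05209 = 226.7786 mg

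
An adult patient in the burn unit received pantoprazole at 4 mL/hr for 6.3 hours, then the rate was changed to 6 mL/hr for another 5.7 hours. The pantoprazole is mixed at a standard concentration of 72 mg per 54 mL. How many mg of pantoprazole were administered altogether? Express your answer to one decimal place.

79.2 mg

Concentration = 72 mg ÷ 54 mL = 1.333333 mg/mL
Stage 1: 4 mL/hr × 6.3 hr = 25.2 mL → 25.2 mL × 1.333333 mg/mL = 33.6 mg
Stage 2: 6 mL/hr × 5.7 hr = 34.2 mL → 34.2 mL × 1.333333 mg/mL = 45.6 mg
Total = 33.6 + 45.6 = 79.2 mg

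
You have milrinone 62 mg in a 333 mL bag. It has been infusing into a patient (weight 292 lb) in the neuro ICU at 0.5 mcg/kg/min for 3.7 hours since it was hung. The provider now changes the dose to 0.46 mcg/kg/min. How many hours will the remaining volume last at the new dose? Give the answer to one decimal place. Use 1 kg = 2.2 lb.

Initial rate:
Weight = 292 lb ÷ 2.2 lb/kg = 132.7273 kg
Dose = 0.5 mcg/kg/min × 132.7273 kg = 66.36364 mcg/min
66.36364 mcg/min × 60 min/hr = 3981.818 mcg/hr
Concentration = 62 mg ÷ 333 mL = 0.1861862 mg/mL = 186.1862 mcg/mL
Rate = 3981.818 mcg/hr ÷ 186.1862 mcg/mL = 21.38622 mL/hr
Volume infused so far = 21.38622 mL/hr × 3.7 hr = 79.129 mL
Volume remaining = 333 − 79.129 = 253.871 mL
New rate:
Dose = 0.46 mcg/kg/min × 132.7273 kg = 61.05455 mcg/min
61.05455 mcg/min × 60 min/hr = 3663.273 mcg/hr
Rate = 3663.273 mcg/hr ÷ 186.1862 mcg/mL = 19.67532 mL/hr
Time remaining = 253.871 mL ÷ 19.67532 mL/hr = 12.90302 hr

12.9 hours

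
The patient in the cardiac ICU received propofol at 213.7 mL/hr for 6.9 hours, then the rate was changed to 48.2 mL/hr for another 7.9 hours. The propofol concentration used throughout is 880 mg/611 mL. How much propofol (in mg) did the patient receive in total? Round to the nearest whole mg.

2672 mg

Concentration = 880 mg ÷ 611 mL = 1.440262 mg/mL
Stage 1: 213.7 mL/hr × 6.9 hr = 1474.53 mL → 1474.53 mL × 1.440262 mg/mL = 2123.709 mg
Stage 2: 48.2 mL/hr × 7.9 hr = 380.78 mL → 380.78 mL × 1.440262 mg/mL = 548.4229 mg
Total = 2123.709 + 548.4229 = 2672.132 mg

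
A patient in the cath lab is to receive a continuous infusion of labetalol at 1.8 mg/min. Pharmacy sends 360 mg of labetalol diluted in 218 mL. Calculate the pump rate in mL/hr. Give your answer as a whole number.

65 mL/hr

1.8 mg/min × 60 min/hr = 108 mg/hr
Concentration = 360 mg ÷ 218 mL = 1.651376 mg/mL
Rate = 108 mg/hr ÷ 1.651376 mg/mL = 65.4 mL/hr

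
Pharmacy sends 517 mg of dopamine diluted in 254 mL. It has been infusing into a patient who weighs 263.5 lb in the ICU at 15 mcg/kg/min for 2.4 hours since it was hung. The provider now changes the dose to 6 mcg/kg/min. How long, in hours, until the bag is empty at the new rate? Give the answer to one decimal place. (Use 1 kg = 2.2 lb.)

6.0 hours

Initial rate:
Weight = 263.5 lb ÷ 2.2 lb/kg = 119.7727 kg
Dose = 15 mcg/kg/min × 119.7727 kg = 1796.591 mcg/min
1796.591 mcg/min × 60 min/hr = 107795.5 mcg/hr
Concentration = 517 mg ÷ 254 mL = 2.035433 mg/mL = 2035.433 mcg/mL
Rate = 107795.5 mcg/hr ÷ 2035.433 mcg/mL = 52.95947 mL/hr
Volume infused so far = 52.95947 mL/hr × 2.4 hr = 127.1027 mL
Volume remaining = 254 − 127.1027 = 126.8973 mL
New rate:
Dose = 6 mcg/kg/min × 119.7727 kg = 718.6364 mcg/min
718.6364 mcg/min × 60 min/hr = 43118.18 mcg/hr
Rate = 43118.18 mcg/hr ÷ 2035.433 mcg/mL = 21.18379 mL/hr
Time remaining = 126.8973 mL ÷ 21.18379 mL/hr = 5.990301 hr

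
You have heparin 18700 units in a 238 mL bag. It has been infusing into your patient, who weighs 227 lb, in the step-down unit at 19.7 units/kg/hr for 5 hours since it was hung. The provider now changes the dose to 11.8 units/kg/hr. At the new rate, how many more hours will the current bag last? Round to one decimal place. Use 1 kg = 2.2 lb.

7.0 hours

Initial rate:
Weight = 227 lb ÷ 2.2 lb/kg = 103.1818 kg
Dose = 19.7 units/kg/hr × 103.1818 kg = 2032.682 units/hr
Concentration = 18700 units ÷ 238 mL = 78.57143 units/mL
Rate = 2032.682 units/hr ÷ 78.57143 units/mL = 25.8705 mL/hr
Volume infused so far = 25.8705 mL/hr × 5 hr = 129.3525 mL
Volume remaining = 238 − 129.3525 = 108.6475 mL
New rate:
Dose = 11.8 units/kg/hr × 103.1818 kg = 1217.545 units/hr
Rate = 1217.545 units/hr ÷ 78.57143 units/mL = 15.49603 mL/hr
Time remaining = 108.6475 mL ÷ 15.49603 mL/hr = 7.011312 hr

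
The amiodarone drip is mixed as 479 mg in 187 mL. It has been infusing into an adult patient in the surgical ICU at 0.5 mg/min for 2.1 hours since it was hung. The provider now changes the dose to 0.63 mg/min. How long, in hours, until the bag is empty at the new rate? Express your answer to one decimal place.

Initial rate:
0.5 mg/min × 60 min/hr = 30 mg/hr
Concentration = 479 mg ÷ 187 mL = 2.561497 mg/mL
Rate = 30 mg/hr ÷ 2.561497 mg/mL = 11.7119 mL/hr
Volume infused so far = 11.7119 mL/hr × 2.1 hr = 24.59499 mL
Volume remaining = 187 − 24.59499 = 162.405 mL
New rate:
0.63 mg/min × 60 min/hr = 37.8 mg/hr
Rate = 37.8 mg/hr ÷ 2.561497 mg/mL = 14.75699 mL/hr
Time remaining = 162.405 mL ÷ 14.75699 mL/hr = 11.00529 hr

11.0 hours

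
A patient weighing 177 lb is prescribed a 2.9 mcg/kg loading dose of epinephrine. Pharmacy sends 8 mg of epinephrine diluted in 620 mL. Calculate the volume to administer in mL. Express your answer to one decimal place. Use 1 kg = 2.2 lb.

18.1 mL

Weight = 177 lb ÷ 2.2 lb/kg = 80.45455 kg
Dose = 2.9 mcg/kg × 80.45455 kg = 233.3182 mcg
Concentration = 8 mg ÷ 620 mL = 0.01290323 mg/mL = 12.90323 mcg/mL
Volume = 233.3182 mcg ÷ 12.90323 mcg/mL = 18.08216 mL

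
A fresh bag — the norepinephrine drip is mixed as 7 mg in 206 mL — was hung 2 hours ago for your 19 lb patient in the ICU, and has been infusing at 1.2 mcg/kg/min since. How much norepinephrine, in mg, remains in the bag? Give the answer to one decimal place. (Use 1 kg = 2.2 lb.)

5.8 mg

Weight = 19 lb ÷ 2.2 lb/kg = 8.636364 kg
Dose = 1.2 mcg/kg/min × 8.636364 kg = 10.36364 mcg/min
10.36364 mcg/min × 60 min/hr = 621.8182 mcg/hr
Concentration = 7 mg ÷ 206 mL = 0.03398058 mg/mL = 33.98058 mcg/mL
Rate = 621.8182 mcg/hr ÷ 33.98058 mcg/mL = 18.29922 mL/hr
Volume infused = 18.29922 mL/hr × 2 hr = 36.59844 mL
Volume remaining = 206 − 36.59844 = 169.4016 mL
Drug remaining = 169.4016 mL × 33.98058 mcg/mL = 5756.364 mcg = 5.756364 mg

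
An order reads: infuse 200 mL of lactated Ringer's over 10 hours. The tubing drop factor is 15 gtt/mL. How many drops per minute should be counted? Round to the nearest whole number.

200 mL ÷ (10 hr × 60 = 600 min) = 0.3333333 mL/min
0.3333333 mL/min × 15 gtt/mL = 5 gtt/min

5 gtt/min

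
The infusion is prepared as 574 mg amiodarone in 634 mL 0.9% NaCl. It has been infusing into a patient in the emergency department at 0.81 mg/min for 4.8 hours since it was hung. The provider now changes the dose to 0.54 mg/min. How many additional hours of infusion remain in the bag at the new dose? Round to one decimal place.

10.5 hours

Initial rate:
0.81 mg/min × 60 min/hr = 48.6 mg/hr
Concentration = 574 mg ÷ 634 mL = 0.9053628 mg/mL
Rate = 48.6 mg/hr ÷ 0.9053628 mg/mL = 53.68014 mL/hr
Volume infused so far = 53.68014 mL/hr × 4.8 hr = 257.6647 mL
Volume remaining = 634 − 257.6647 = 376.3353 mL
New rate:
0.54 mg/min × 60 min/hr = 32.4 mg/hr
Rate = 32.4 mg/hr ÷ 0.9053628 mg/mL = 35.78676 mL/hr
Time remaining = 376.3353 mL ÷ 35.78676 mL/hr = 10.51605 hr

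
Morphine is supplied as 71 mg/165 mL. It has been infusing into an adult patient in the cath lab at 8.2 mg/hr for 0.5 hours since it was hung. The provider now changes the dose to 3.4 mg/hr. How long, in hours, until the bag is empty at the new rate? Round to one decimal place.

19.7 hours

Initial rate:
Concentration = 71 mg ÷ 165 mL = 0.430303 mg/mL
Rate = 8.2 mg/hr ÷ 0.430303 mg/mL = 19.05634 mL/hr
Volume infused so far = 19.05634 mL/hr × 0.5 hr = 9.528169 mL
Volume remaining = 165 − 9.528169 = 155.4718 mL
New rate:
Rate = 3.4 mg/hr ÷ 0.430303 mg/mL = 7.901408 mL/hr
Time remaining = 155.4718 mL ÷ 7.901408 mL/hr = 19.67647 hr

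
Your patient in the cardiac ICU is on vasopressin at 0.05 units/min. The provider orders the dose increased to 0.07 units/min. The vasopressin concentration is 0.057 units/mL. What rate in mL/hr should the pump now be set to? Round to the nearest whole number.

0.07 units/min × 60 min/hr = 4.2 units/hr
Rate = 4.2 units/hr ÷ 0.057 units/mL = 73.68421 mL/hr

74 mL/hr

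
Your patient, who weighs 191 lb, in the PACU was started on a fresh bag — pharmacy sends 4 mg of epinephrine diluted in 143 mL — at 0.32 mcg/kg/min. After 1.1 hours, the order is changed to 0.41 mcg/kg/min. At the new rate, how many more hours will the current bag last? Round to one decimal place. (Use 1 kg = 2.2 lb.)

Initial rate:
Weight = 191 lb ÷ 2.2 lb/kg = 86.81818 kg
Dose = 0.32 mcg/kg/min × 86.81818 kg = 27.78182 mcg/min
27.78182 mcg/min × 60 min/hr = 1666.909 mcg/hr
Concentration = 4 mg ÷ 143 mL = 0.02797203 mg/mL = 27.97203 mcg/mL
Rate = 1666.909 mcg/hr ÷ 27.97203 mcg/mL = 59.592 mL/hr
Volume infused so far = 59.592 mL/hr × 1.1 hr = 65.5512 mL
Volume remaining = 143 − 65.5512 = 77.4488 mL
New rate:
Dose = 0.41 mcg/kg/min × 86.81818 kg = 35.59545 mcg/min
35.59545 mcg/min × 60 min/hr = 2135.727 mcg/hr
Rate = 2135.727 mcg/hr ÷ 27.97203 mcg/mL = 76.35225 mL/hr
Time remaining = 77.4488 mL ÷ 76.35225 mL/hr = 1.014362 hr

1.0 hours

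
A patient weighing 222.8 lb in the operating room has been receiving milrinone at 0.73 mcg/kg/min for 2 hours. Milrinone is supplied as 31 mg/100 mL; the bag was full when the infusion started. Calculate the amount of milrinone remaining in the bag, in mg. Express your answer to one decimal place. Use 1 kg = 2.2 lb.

Weight = 222.8 lb ÷ 2.2 lb/kg = 101.2727 kg
Dose = 0.73 mcg/kg/min × 101.2727 kg = 73.92909 mcg/min
73.92909 mcg/min × 60 min/hr = 4435.745 mcg/hr
Concentration = 31 mg ÷ 100 mL = 0.31 mg/mL = 310 mcg/mL
Rate = 4435.745 mcg/hr ÷ 310 mcg/mL = 14.30886 mL/hr
Volume infused = 14.30886 mL/hr × 2 hr = 28.61771 mL
Volume remaining = 100 − 28.61771 = 71.38229 mL
Drug remaining = 71.38229 mL × 310 mcg/mL = 22128.51 mcg = 22.12851 mg

22.1 mg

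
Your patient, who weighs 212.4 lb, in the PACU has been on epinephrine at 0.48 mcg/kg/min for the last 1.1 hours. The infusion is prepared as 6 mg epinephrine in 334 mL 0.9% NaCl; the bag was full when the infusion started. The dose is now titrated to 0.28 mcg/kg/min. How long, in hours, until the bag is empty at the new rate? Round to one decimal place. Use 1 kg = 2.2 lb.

1.8 hours

Initial rate:
Weight = 212.4 lb ÷ 2.2 lb/kg = 96.54545 kg
Dose = 0.48 mcg/kg/min × 96.54545 kg = 46.34182 mcg/min
46.34182 mcg/min × 60 min/hr = 2780.509 mcg/hr
Concentration = 6 mg ÷ 334 mL = 0.01796407 mg/mL = 17.96407 mcg/mL
Rate = 2780.509 mcg/hr ÷ 17.96407 mcg/mL = 154.7817 mL/hr
Volume infused so far = 154.7817 mL/hr × 1.1 hr = 170.2598 mL
Volume remaining = 334 − 170.2598 = 163.7402 mL
New rate:
Dose = 0.28 mcg/kg/min × 96.54545 kg = 27.03273 mcg/min
27.03273 mcg/min × 60 min/hr = 1621.964 mcg/hr
Rate = 1621.964 mcg/hr ÷ 17.96407 mcg/mL = 90.28931 mL/hr
Time remaining = 163.7402 mL ÷ 90.28931 mL/hr = 1.813506 hr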